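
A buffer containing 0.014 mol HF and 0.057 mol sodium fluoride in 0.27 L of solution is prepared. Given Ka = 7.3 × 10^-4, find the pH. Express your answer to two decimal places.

pH = 3.75

pKa = −log(7.3 × 10^-4) = 3.137
pH = pKa + log([A⁻]/[HA]) = 3.137 + log(0.057/0.014)
pH = 3.137 + (+0.610) = 3.75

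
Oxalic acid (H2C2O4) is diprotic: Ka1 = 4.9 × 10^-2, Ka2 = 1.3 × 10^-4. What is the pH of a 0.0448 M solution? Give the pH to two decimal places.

pH = 1.55

Ka1 ≫ Ka2, so treat the first dissociation as the only significant source of H+.
Ka1 = x²/(0.0448 − x) = 4.9 × 10^-2
Solving the quadratic: x = (−Ka1 + √(Ka1² + 4·Ka1·C₀))/2 = 2.84 × 10^-2 M
pH = −log(2.84 × 10^-2) = 1.55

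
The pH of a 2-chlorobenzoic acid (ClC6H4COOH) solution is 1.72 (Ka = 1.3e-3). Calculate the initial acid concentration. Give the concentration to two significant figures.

[H+] = 10^(-1.72) = 1.91 × 10^-2 M = x
Ka = x²/(C₀ − x) ⇒ C₀ = x + x²/Ka
C₀ = 1.91 × 10^-2 + (1.91 × 10^-2)²/(1.3 × 10^-3) = 3.00 × 10^-1 M

C₀ = 3.0 × 10^-1 M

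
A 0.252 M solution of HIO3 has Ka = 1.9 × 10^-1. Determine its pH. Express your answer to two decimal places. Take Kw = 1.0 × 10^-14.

HIO3 ⇌ IO3- + H+
Ka = [H+]²/(0.252 − [H+]) = 1.9 × 10^-1
Here C₀/Ka ≈ 1.33, so the small-[H+] approximation fails. Use the quadratic:
[H+] = [−0.19 + √(0.19² + 0.192)]/2 = 1.44 × 10^-1 M
pH = −log(1.44 × 10^-1) = 0.84

pH = 0.84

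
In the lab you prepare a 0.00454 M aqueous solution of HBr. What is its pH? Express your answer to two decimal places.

pH = 2.34

HBr is a strong acid and dissociates completely, so [H+] = 0.00454 M.
pH = -log(0.00454) = 2.34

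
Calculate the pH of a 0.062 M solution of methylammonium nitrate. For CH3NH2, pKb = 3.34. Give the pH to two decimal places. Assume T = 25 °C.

CH3NH3+ is the conjugate acid of the weak base CH3NH2.
Kb = 10^(−3.34) = 4.57 × 10^-4
Ka = Kw/Kb = 1.0×10^-14 / 4.57 × 10^-4 = 2.19 × 10^-11
From the ICE table, Ka = x²/(0.062 − x) = 2.19 × 10^-11.
Since Ka ≪ C₀, x ≈ √(Ka·C₀) = 1.17 × 10^-6 M.
Check: 0.0019% ionized — well under 5%, approximation valid.
pH = −log(1.17 × 10^-6) = 5.93

pH = 5.93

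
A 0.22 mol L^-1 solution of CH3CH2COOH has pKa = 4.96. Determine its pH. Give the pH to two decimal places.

pH = 2.81

CH3CH2COOH ⇌ CH3CH2COO- + H+
Ka = 10^(−4.96) = 1.10 × 10^-5
Ka = [H+]²/(0.22 − [H+]) = 1.10 × 10^-5
Neglecting [H+] in the denominator: [H+] = √(1.10 × 10^-5 × 0.22) = 1.56 × 10^-3 M
Check: 0.71% ionized — well under 5%, approximation valid.
pH = −log[H+] = −log(1.56 × 10^-3) = 2.81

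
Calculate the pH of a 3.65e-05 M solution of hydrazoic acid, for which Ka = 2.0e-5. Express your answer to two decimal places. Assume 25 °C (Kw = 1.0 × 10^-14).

HN3 ⇌ N3- + H+
From the ICE table, Ka = [H+]²/(3.65e-05 − [H+]) = 2.0 × 10^-5.
[H+] is not negligible relative to C₀; solve [H+]² + 2e-05·[H+] − 7.3e-10 = 0.
[H+] = [−2e-05 + √(2e-05² + 2.92e-09)]/2 = 1.88 × 10^-5 M
pH = −log(1.88 × 10^-5) = 4.73

pH = 4.73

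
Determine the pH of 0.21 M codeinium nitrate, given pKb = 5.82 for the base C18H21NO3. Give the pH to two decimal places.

pH = 4.43

C18H22NO3+ is the conjugate acid of the weak base C18H21NO3.
Kb = 10^(−5.82) = 1.51 × 10^-6
Ka = Kw/Kb = 1.0×10^-14 / 1.51 × 10^-6 = 6.62 × 10^-9
From the ICE table, Ka = [H+]²/(0.21 − [H+]) = 6.62 × 10^-9.
Neglecting [H+] in the denominator: [H+] = √(6.62 × 10^-9 × 0.21) = 3.73 × 10^-5 M
Check: 0.018% ionized — well under 5%, approximation valid.
pH = −log[H+] = −log(3.73 × 10^-5) = 4.43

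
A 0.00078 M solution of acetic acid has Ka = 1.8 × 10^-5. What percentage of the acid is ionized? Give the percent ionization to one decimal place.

CH3COOH ⇌ CH3COO- + H+; let x = [H+] at equilibrium.
Ka = x²/(C₀ − x); solving the quadratic gives x = 1.10 × 10^-4 M.
% ionization = x/C₀ × 100% = 1.10 × 10^-4/0.00078 × 100% = 14.1%

14.1%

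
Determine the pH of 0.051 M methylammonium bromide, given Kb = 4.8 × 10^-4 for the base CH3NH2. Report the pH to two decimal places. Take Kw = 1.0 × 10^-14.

CH3NH3+ is the conjugate acid of the weak base CH3NH2.
Ka = Kw/Kb = 1.0×10^-14 / 4.8 × 10^-4 = 2.08 × 10^-11
From the ICE table, Ka = [H+]²/(0.051 − [H+]) = 2.08 × 10^-11.
Since Ka ≪ C₀, [H+] ≈ √(Ka·C₀) = 1.03 × 10^-6 M.
([H+]/C₀ = 0.002% < 5%, so the approximation holds.)
pH = −log(1.03 × 10^-6) = 5.99

pH = 5.99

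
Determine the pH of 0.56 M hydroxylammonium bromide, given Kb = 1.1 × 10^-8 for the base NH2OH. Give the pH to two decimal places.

NH3OH+ is the conjugate acid of the weak base NH2OH.
Ka = Kw/Kb = 1.0×10^-14 / 1.1 × 10^-8 = 9.09 × 10^-7
Ka = [H+]²/(0.56 − [H+]) = 9.09 × 10^-7
Since Ka ≪ C₀, [H+] ≈ √(Ka·C₀) = 7.13 × 10^-4 M.
Check: 0.13% ionized — well under 5%, approximation valid.
pH = −log(7.13 × 10^-4) = 3.15

pH = 3.15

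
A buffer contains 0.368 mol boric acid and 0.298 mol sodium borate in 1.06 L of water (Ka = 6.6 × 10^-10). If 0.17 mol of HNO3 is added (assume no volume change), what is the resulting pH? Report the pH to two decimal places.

pH = 8.56

After neutralization: n(B(OH)3) = 0.538 mol, n(B(OH)4-) = 0.128 mol.
pKa = −log(6.6 × 10^-10) = 9.180
Henderson–Hasselbalch with mole ratio 0.128/0.538: pH = 9.180 + (-0.624)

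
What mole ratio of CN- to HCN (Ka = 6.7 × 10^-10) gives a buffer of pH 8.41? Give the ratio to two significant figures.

pKa = -log(6.7 × 10^-10) = 9.174
pH = pKa + log(r) ⇒ log(r) = 8.41 − 9.174 = -0.764
r = [CN-]/[HCN] = 10^(-0.764) = 0.172

ratio = 0.17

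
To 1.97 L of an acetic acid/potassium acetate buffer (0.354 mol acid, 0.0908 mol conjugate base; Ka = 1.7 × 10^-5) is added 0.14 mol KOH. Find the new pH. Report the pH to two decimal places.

After neutralization: n(CH3COOH) = 0.214 mol, n(CH3COO-) = 0.231 mol.
pKa = −log(1.7 × 10^-5) = 4.770
pH = pKa + log(n_CH3COO-/n_CH3COOH) = 4.770 + log(0.231/0.214) = 4.770 + (+0.033)

pH = 4.80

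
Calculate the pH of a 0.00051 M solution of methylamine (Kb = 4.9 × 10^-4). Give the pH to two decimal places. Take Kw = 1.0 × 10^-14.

CH3NH2 + H2O ⇌ CH3NH3+ + OH-
Kb = [OH-]²/(0.00051 − [OH-]) = 4.9 × 10^-4
[OH-] is not negligible relative to C₀; solve [OH-]² + 0.00049·[OH-] − 2.5e-07 = 0.
[OH-] = (−Kb + √(Kb² + 4·Kb·C₀))/2 = 3.12 × 10^-4 M
pOH = −log(3.12 × 10^-4) = 3.51; pH = 14.00 − 3.51 = 10.49

pH = 10.49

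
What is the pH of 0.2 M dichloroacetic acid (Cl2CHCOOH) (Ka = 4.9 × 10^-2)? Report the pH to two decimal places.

pH = 1.11

Cl2CHCOOH ⇌ Cl2CHCOO- + H+
Ka = [H+]²/(0.2 − [H+]) = 4.9 × 10^-2
The 5% rule fails; solving [H+]² + Ka·[H+] − Ka·C₀ = 0 exactly:
[H+] = [−0.049 + √(0.049² + 0.0392)]/2 = 7.75 × 10^-2 M
pH = −log(7.75 × 10^-2) = 1.11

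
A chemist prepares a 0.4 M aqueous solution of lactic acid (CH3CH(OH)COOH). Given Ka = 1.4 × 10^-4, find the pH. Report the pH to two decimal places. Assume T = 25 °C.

CH3CH(OH)COOH ⇌ CH3CH(OH)COO- + H+
From the ICE table, Ka = x²/(0.4 − x) = 1.4 × 10^-4.
Neglecting x in the denominator: x = √(1.4 × 10^-4 × 0.4) = 7.48 × 10^-3 M
(x/C₀ = 1.9% < 5%, so the approximation holds.)
pH = −log(7.48 × 10^-3) = 2.13

pH = 2.13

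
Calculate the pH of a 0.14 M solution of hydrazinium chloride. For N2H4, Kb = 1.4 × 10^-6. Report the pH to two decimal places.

pH = 4.50

N2H5+ is the conjugate acid of the weak base N2H4.
Ka = Kw/Kb = 1.0×10^-14 / 1.4 × 10^-6 = 7.14 × 10^-9
Ka = x²/(0.14 − x) = 7.14 × 10^-9
Assume x ≪ 0.14: x ≈ √(7.14 × 10^-9 × 0.14) = 3.16 × 10^-5 M
Check: 0.023% ionized — well under 5%, approximation valid.
pH = −log[H+] = −log(3.16 × 10^-5) = 4.50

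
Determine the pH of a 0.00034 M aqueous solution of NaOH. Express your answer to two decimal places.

NaOH is a strong base; [OH-] = 0.00034 M.
pOH = -log(0.00034) = 3.47
pH = 14.00 - 3.47 = 10.53

pH = 10.53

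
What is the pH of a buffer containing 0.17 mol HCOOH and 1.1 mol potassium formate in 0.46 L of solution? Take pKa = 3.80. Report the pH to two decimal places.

Henderson–Hasselbalch: pH = pKa + log([HCOO-]/[HCOOH]) = 3.80 + log(1.1/0.17)
pH = 3.80 + (+0.811) = 4.61

pH = 4.61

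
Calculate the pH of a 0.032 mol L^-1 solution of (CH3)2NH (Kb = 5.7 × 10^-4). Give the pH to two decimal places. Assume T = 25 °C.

pH = 11.60

(CH3)2NH + H2O ⇌ (CH3)2NH2+ + OH-
Kb = [OH-]²/(0.032 − [OH-]) = 5.7 × 10^-4
[OH-] is not negligible relative to C₀; solve [OH-]² + 0.00057·[OH-] − 1.82e-05 = 0.
[OH-] = [−0.00057 + √(0.00057² + 7.3e-05)]/2 = 4.00 × 10^-3 M
pOH = −log(4.00 × 10^-3) = 2.40; pH = 14.00 − 2.40 = 11.60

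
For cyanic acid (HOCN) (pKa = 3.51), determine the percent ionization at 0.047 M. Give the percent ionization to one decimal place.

HOCN ⇌ OCN- + H+; let x = [H+] at equilibrium.
Ka = 10^(−3.51) = 3.09 × 10^-4
Solve x² + 0.000309x − 1.45e-05 = 0 → x = 3.66 × 10^-3 M
Fraction ionized = 3.66 × 10^-3 / 0.047 = 0.0779 → 7.8%

7.8%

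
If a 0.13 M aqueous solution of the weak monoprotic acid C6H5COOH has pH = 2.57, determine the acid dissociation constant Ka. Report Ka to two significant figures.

Ka = 5.7 × 10^-5

[H+] = 10^(-2.57) = 2.69 × 10^-3 M
At equilibrium [HA] = 0.13 − 2.69 × 10^-3 = 1.27 × 10^-1 M
Ka = [H+][A-]/[HA] = (2.69 × 10^-3)² / 1.27 × 10^-1 = 5.7 × 10^-5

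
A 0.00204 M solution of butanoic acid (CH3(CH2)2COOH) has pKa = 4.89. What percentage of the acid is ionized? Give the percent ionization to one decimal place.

CH3(CH2)2COOH ⇌ CH3(CH2)2COO- + H+; let x = [H+] at equilibrium.
Ka = 10^(−4.89) = 1.29 × 10^-5
Solve x² + 1.29e-05x − 2.63e-08 = 0 → x = 1.56 × 10^-4 M
% ionization = x/C₀ × 100% = 1.56 × 10^-4/0.00204 × 100% = 7.6%

7.6%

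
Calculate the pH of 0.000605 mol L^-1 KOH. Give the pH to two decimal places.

KOH is a strong base; [OH-] = 0.000605 M.
pOH = -log(0.000605) = 3.22
pH = 14.00 - 3.22 = 10.78

pH = 10.78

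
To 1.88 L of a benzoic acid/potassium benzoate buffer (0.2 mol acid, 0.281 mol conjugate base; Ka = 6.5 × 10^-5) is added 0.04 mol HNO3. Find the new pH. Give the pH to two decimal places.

After neutralization: n(C6H5COOH) = 0.24 mol, n(C6H5COO-) = 0.241 mol.
pKa = −log(6.5 × 10^-5) = 4.187
Henderson–Hasselbalch with mole ratio 0.241/0.24: pH = 4.187 + (+0.002)

pH = 4.19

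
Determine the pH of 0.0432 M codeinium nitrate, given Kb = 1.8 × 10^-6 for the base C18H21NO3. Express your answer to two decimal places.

C18H22NO3+ is the conjugate acid of the weak base C18H21NO3.
Ka = Kw/Kb = 1.0×10^-14 / 1.8 × 10^-6 = 5.56 × 10^-9
Ka = [H+]²/(0.0432 − [H+]) = 5.56 × 10^-9
Assume [H+] ≪ 0.0432: [H+] ≈ √(5.56 × 10^-9 × 0.0432) = 1.55 × 10^-5 M
([H+]/C₀ = 0.036% < 5%, so the approximation holds.)
pH = −log(1.55 × 10^-5) = 4.81

pH = 4.81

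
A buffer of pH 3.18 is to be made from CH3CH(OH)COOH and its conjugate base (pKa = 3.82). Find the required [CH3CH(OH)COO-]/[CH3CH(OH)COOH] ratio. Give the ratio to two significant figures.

pH = pKa + log(r) ⇒ log(r) = 3.18 − 3.82 = -0.64
r = [CH3CH(OH)COO-]/[CH3CH(OH)COOH] = 10^(-0.64) = 0.229

ratio = 0.23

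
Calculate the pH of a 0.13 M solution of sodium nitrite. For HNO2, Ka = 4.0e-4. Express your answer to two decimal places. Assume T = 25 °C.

pH = 8.26

NO2- is the conjugate base of the weak acid HNO2.
Kb = Kw/Ka = 1.0×10^-14 / 4.0 × 10^-4 = 2.50 × 10^-11
Let x = [OH-] at equilibrium. Kb = x²/(0.13 − x).
Assume x ≪ 0.13: x ≈ √(2.50 × 10^-11 × 0.13) = 1.80 × 10^-6 M
pOH = 5.74, so pH = 14.00 − pOH = 8.26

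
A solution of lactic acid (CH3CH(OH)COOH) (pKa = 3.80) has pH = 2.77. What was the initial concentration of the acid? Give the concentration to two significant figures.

[H+] = 10^(-2.77) = 1.70 × 10^-3 M = x
Ka = 10^(−3.80) = 1.58 × 10^-4
Ka = x²/(C₀ − x) ⇒ C₀ = x + x²/Ka
C₀ = 1.70 × 10^-3 + (1.70 × 10^-3)²/(1.58 × 10^-4) = 2.00 × 10^-2 M

C₀ = 2.0 × 10^-2 M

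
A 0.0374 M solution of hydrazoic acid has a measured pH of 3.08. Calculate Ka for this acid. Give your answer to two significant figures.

Ka = 1.9 × 10^-5

[H+] = 10^(-3.08) = 8.32 × 10^-4 M
At equilibrium [HA] = 0.0374 − 8.32 × 10^-4 = 3.66 × 10^-2 M
Ka = [H+][A-]/[HA] = (8.32 × 10^-4)² / 3.66 × 10^-2 = 1.9 × 10^-5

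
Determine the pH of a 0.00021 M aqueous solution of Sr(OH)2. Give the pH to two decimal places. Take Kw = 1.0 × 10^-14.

pH = 10.62

Sr(OH)2 is a strong base (each formula unit releases 2 OH-); [OH-] = 0.00042 M.
pOH = -log(0.00042) = 3.38
pH = 14.00 - 3.38 = 10.62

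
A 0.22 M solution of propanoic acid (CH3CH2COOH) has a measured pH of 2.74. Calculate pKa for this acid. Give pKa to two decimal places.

pKa = 4.82

[H+] = 10^(-2.74) = 1.82 × 10^-3 M
At equilibrium [HA] = 0.22 − 1.82 × 10^-3 = 2.18 × 10^-1 M
Ka = [H+][A-]/[HA] = (1.82 × 10^-3)² / 2.18 × 10^-1 = 1.52 × 10^-5
pKa = -log(1.52 × 10^-5) = 4.82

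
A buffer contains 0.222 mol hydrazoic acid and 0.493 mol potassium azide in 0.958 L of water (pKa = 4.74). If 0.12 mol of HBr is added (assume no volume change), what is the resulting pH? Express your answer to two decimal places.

After neutralization: n(HN3) = 0.342 mol, n(N3-) = 0.373 mol.
pH = pKa + log(n_N3-/n_HN3) = 4.74 + log(0.373/0.342) = 4.74 + (+0.038)

pH = 4.78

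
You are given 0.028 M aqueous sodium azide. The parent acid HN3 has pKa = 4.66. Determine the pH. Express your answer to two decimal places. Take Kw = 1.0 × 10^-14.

N3- is the conjugate base of the weak acid HN3.
Ka = 10^(−4.66) = 2.19 × 10^-5
Kb = Kw/Ka = 1.0×10^-14 / 2.19 × 10^-5 = 4.57 × 10^-10
Kb = x²/(0.028 − x) = 4.57 × 10^-10
Assume x ≪ 0.028: x ≈ √(4.57 × 10^-10 × 0.028) = 3.58 × 10^-6 M
pOH = −log(3.58 × 10^-6) = 5.45; pH = 14.00 − 5.45 = 8.55

pH = 8.55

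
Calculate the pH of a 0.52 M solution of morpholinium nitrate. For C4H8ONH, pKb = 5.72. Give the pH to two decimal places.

C4H8ONH2+ is the conjugate acid of the weak base C4H8ONH.
Kb = 10^(−5.72) = 1.91 × 10^-6
Ka = Kw/Kb = 1.0×10^-14 / 1.91 × 10^-6 = 5.24 × 10^-9
From the ICE table, Ka = [H+]²/(0.52 − [H+]) = 5.24 × 10^-9.
Neglecting [H+] in the denominator: [H+] = √(5.24 × 10^-9 × 0.52) = 5.22 × 10^-5 M
([H+]/C₀ = 0.01% < 5%, so the approximation holds.)
pH = −log[H+] = −log(5.22 × 10^-5) = 4.28

pH = 4.28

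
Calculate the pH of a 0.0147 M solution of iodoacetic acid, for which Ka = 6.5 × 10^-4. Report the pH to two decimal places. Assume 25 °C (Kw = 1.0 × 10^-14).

ICH2COOH ⇌ ICH2COO- + H+
From the ICE table, Ka = [H+]²/(0.0147 − [H+]) = 6.5 × 10^-4.
Here C₀/Ka ≈ 22.6, so the small-[H+] approximation fails. Use the quadratic:
[H+] = [−0.00065 + √(0.00065² + 3.82e-05)]/2 = 2.78 × 10^-3 M
pH = −log(2.78 × 10^-3) = 2.56

pH = 2.56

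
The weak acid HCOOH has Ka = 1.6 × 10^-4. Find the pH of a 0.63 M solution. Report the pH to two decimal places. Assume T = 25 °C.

HCOOH ⇌ HCOO- + H+
Ka = [H+]²/(0.63 − [H+]) = 1.6 × 10^-4
Neglecting [H+] in the denominator: [H+] = √(1.6 × 10^-4 × 0.63) = 1.00 × 10^-2 M
Check: 1.6% ionized — well under 5%, approximation valid.
pH = −log[H+] = −log(1.00 × 10^-2) = 2.00

pH = 2.00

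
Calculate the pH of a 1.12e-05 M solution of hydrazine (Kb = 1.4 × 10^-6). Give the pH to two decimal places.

N2H4 + H2O ⇌ N2H5+ + OH-
From the ICE table, Kb = x²/(1.12e-05 − x) = 1.4 × 10^-6.
The 5% rule fails; solving x² + Kb·x − Kb·C₀ = 0 exactly:
x = [−1.4e-06 + √(1.4e-06² + 6.27e-11)]/2 = 3.32 × 10^-6 M
pOH = 5.48, so pH = 14.00 − pOH = 8.52

pH = 8.52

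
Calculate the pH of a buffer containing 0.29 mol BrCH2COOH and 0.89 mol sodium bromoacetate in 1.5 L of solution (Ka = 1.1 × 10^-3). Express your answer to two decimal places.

pH = 3.45

pKa = −log(1.1 × 10^-3) = 2.959
Henderson–Hasselbalch: pH = pKa + log([BrCH2COO-]/[BrCH2COOH]) = 2.959 + log(0.89/0.29)
pH = 2.959 + (+0.487) = 3.45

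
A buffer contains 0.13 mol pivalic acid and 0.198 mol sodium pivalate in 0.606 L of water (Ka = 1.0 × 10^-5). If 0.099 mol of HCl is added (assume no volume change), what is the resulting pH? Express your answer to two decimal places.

After neutralization: n((CH3)3CCOOH) = 0.229 mol, n((CH3)3CCOO-) = 0.099 mol.
pKa = −log(1.0 × 10^-5) = 5.000
pH = pKa + log(n_(CH3)3CCOO-/n_(CH3)3CCOOH) = 5.000 + log(0.099/0.229) = 5.000 + (-0.364)

pH = 4.64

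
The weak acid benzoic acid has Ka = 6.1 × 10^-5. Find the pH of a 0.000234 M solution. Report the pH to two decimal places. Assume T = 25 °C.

C6H5COOH ⇌ C6H5COO- + H+
From the ICE table, Ka = [H+]²/(0.000234 − [H+]) = 6.1 × 10^-5.
Here C₀/Ka ≈ 3.84, so the small-[H+] approximation fails. Use the quadratic:
[H+] = (−Ka + √(Ka² + 4·Ka·C₀))/2 = 9.28 × 10^-5 M
pH = −log(9.28 × 10^-5) = 4.03

pH = 4.03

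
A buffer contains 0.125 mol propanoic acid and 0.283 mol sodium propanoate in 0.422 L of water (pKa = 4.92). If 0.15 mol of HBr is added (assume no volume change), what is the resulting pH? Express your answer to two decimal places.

pH = 4.60

Added H+ converts CH3CH2COO- to CH3CH2COOH: CH3CH2COOH → 0.275 mol, CH3CH2COO- → 0.133 mol.
pH = pKa + log([A⁻]/[HA]) = 4.92 + log(0.133/0.275) = 4.92 -0.315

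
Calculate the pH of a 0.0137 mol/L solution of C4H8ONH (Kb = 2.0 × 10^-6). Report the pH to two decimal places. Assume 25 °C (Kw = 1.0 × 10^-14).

pH = 10.22

C4H8ONH + H2O ⇌ C4H8ONH2+ + OH-
From the ICE table, Kb = [OH-]²/(0.0137 − [OH-]) = 2.0 × 10^-6.
Neglecting [OH-] in the denominator: [OH-] = √(2.0 × 10^-6 × 0.0137) = 1.66 × 10^-4 M
pOH = 3.78, so pH = 14.00 − pOH = 10.22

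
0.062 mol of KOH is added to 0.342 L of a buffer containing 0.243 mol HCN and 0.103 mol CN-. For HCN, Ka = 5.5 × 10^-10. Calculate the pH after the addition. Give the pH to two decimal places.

pH = 9.22

OH- converts HCN to CN-: HCN → 0.181 mol, CN- → 0.165 mol.
pKa = −log(5.5 × 10^-10) = 9.260
pH = pKa + log(n_CN-/n_HCN) = 9.260 + log(0.165/0.181) = 9.260 + (-0.040)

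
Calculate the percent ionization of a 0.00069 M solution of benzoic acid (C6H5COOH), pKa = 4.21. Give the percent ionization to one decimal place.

C6H5COOH ⇌ C6H5COO- + H+; let x = [H+] at equilibrium.
Ka = 10^(−4.21) = 6.17 × 10^-5
Ka = x²/(C₀ − x); solving the quadratic gives x = 1.78 × 10^-4 M.
% ionization = x/C₀ × 100% = 1.78 × 10^-4/0.00069 × 100% = 25.8%

25.8%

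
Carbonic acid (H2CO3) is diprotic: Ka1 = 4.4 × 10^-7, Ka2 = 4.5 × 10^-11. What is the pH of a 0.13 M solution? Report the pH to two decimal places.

Ka1 ≫ Ka2, so treat the first dissociation as the only significant source of H+.
Ka1 = x²/(0.13 − x) = 4.4 × 10^-7
x ≈ √(4.4 × 10^-7 × 0.13) = 2.39 × 10^-4 M
pH = −log(2.39 × 10^-4) = 3.62

pH = 3.62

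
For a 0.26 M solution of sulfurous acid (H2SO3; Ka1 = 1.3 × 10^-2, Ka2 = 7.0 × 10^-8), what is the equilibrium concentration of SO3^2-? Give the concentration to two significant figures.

First ionization gives [H+] ≈ [HSO3-] = 5.20 × 10^-2 M.
Second step: Ka2 = [H+][SO3^2-]/[HSO3-] ≈ [SO3^2-] (since [H+] ≈ [HSO3-]).
So [SO3^2-] ≈ Ka2.

7.0 × 10^-8 M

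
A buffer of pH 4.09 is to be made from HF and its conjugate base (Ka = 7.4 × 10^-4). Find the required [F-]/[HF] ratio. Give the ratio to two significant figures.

ratio = 9.1

pKa = -log(7.4 × 10^-4) = 3.131
pH = pKa + log(r) ⇒ log(r) = 4.09 − 3.131 = +0.959
r = [F-]/[HF] = 10^(+0.959) = 9.1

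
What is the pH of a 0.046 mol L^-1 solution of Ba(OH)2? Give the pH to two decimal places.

pH = 12.96

Ba(OH)2 is a strong base (each formula unit releases 2 OH-); [OH-] = 0.092 M.
pOH = -log(0.092) = 1.04
pH = 14.00 - 1.04 = 12.96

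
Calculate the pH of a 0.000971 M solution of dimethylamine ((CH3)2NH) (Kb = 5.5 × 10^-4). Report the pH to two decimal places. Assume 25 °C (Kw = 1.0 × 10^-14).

pH = 10.70

(CH3)2NH + H2O ⇌ (CH3)2NH2+ + OH-
From the ICE table, Kb = [OH-]²/(0.000971 − [OH-]) = 5.5 × 10^-4.
The 5% rule fails; solving [OH-]² + Kb·[OH-] − Kb·C₀ = 0 exactly:
[OH-] = [−0.00055 + √(0.00055² + 2.14e-06)]/2 = 5.06 × 10^-4 M
pOH = 3.30, so pH = 14.00 − pOH = 10.70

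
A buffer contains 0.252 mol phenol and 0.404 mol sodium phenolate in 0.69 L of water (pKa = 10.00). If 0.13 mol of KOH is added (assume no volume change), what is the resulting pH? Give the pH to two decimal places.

pH = 10.64

OH- converts C6H5OH to C6H5O-: C6H5OH → 0.122 mol, C6H5O- → 0.534 mol.
Henderson–Hasselbalch with mole ratio 0.534/0.122: pH = 10.00 + (+0.641)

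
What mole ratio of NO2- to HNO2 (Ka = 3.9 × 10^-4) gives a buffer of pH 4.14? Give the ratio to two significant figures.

pKa = -log(3.9 × 10^-4) = 3.409
pH = pKa + log(r) ⇒ log(r) = 4.14 − 3.409 = +0.731
r = [NO2-]/[HNO2] = 10^(+0.731) = 5.38

ratio = 5.4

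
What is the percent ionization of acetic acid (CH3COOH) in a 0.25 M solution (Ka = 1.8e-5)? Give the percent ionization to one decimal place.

0.8%

CH3COOH ⇌ CH3COO- + H+; let x = [H+] at equilibrium.
x ≈ √(Ka·C₀) = √(1.8 × 10^-5 × 0.25) = 2.12 × 10^-3 M
Fraction ionized = 2.12 × 10^-3 / 0.25 = 0.0085 → 0.8%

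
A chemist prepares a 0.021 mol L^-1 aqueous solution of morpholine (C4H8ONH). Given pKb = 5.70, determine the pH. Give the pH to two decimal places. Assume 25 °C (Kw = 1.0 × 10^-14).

pH = 10.31

C4H8ONH + H2O ⇌ C4H8ONH2+ + OH-
Kb = 10^(−5.70) = 2.00 × 10^-6
Let x = [OH-] at equilibrium. Kb = x²/(0.021 − x).
Since Kb ≪ C₀, x ≈ √(Kb·C₀) = 2.05 × 10^-4 M.
pOH = 3.69, so pH = 14.00 − pOH = 10.31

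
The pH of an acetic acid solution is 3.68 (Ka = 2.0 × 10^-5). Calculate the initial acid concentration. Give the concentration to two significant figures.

C₀ = 2.4 × 10^-3 M

[H+] = 10^(-3.68) = 2.09 × 10^-4 M = x
Ka = x²/(C₀ − x) ⇒ C₀ = x + x²/Ka
C₀ = 2.09 × 10^-4 + (2.09 × 10^-4)²/(2.0 × 10^-5) = 2.39 × 10^-3 M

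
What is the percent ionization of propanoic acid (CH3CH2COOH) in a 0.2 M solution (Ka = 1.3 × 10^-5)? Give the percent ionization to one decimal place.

0.8%

CH3CH2COOH ⇌ CH3CH2COO- + H+; let x = [H+] at equilibrium.
x ≈ √(Ka·C₀) = √(1.3 × 10^-5 × 0.2) = 1.61 × 10^-3 M
Fraction ionized = 1.61 × 10^-3 / 0.2 = 0.0080 → 0.8%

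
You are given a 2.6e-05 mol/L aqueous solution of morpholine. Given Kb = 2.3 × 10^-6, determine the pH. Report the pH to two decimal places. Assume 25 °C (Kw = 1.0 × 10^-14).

C4H8ONH + H2O ⇌ C4H8ONH2+ + OH-
From the ICE table, Kb = x²/(2.6e-05 − x) = 2.3 × 10^-6.
x is not negligible relative to C₀; solve x² + 2.3e-06·x − 5.98e-11 = 0.
x = (−Kb + √(Kb² + 4·Kb·C₀))/2 = 6.67 × 10^-6 M
pOH = 5.18, so pH = 14.00 − pOH = 8.82

pH = 8.82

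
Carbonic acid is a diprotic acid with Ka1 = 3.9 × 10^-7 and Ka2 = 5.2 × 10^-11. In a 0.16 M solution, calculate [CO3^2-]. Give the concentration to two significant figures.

First ionization gives [H+] ≈ [HCO3-] = 2.50 × 10^-4 M.
Second step: Ka2 = [H+][CO3^2-]/[HCO3-] ≈ [CO3^2-] (since [H+] ≈ [HCO3-]).
So [CO3^2-] ≈ Ka2.

5.2 × 10^-11 M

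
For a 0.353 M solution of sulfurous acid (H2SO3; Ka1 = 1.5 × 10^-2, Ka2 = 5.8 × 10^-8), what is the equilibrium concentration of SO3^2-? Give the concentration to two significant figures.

5.8 × 10^-8 M

First ionization gives [H+] ≈ [HSO3-] = 6.57 × 10^-2 M.
Second step: Ka2 = [H+][SO3^2-]/[HSO3-] ≈ [SO3^2-] (since [H+] ≈ [HSO3-]).
So [SO3^2-] ≈ Ka2.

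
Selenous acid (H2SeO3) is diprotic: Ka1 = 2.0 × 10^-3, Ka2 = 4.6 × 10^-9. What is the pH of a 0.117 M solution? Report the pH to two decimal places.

pH = 1.84

Since Ka1 ≫ Ka2, the first ionization dominates [H+].
Ka1 = x²/(0.117 − x) = 2.0 × 10^-3
Solving the quadratic: x = (−Ka1 + √(Ka1² + 4·Ka1·C₀))/2 = 1.43 × 10^-2 M
pH = −log(1.43 × 10^-2) = 1.84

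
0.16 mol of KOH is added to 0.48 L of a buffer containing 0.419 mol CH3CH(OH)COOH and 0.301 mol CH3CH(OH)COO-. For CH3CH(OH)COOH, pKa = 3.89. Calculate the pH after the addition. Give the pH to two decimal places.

After neutralization: n(CH3CH(OH)COOH) = 0.259 mol, n(CH3CH(OH)COO-) = 0.461 mol.
pH = pKa + log([A⁻]/[HA]) = 3.89 + log(0.461/0.259) = 3.89 +0.250

pH = 4.14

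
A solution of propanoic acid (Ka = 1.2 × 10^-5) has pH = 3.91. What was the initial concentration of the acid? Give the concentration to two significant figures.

[H+] = 10^(-3.91) = 1.23 × 10^-4 M = x
Ka = x²/(C₀ − x) ⇒ C₀ = x + x²/Ka
C₀ = 1.23 × 10^-4 + (1.23 × 10^-4)²/(1.2 × 10^-5) = 1.38 × 10^-3 M

C₀ = 1.4 × 10^-3 M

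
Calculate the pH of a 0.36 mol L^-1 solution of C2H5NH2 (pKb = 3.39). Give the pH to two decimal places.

C2H5NH2 + H2O ⇌ C2H5NH3+ + OH-
Kb = 10^(−3.39) = 4.07 × 10^-4
From the ICE table, Kb = x²/(0.36 − x) = 4.07 × 10^-4.
Assume x ≪ 0.36: x ≈ √(4.07 × 10^-4 × 0.36) = 1.21 × 10^-2 M
(x/C₀ = 3.4% < 5%, so the approximation holds.)
pOH = 1.92, so pH = 14.00 − pOH = 12.08

pH = 12.08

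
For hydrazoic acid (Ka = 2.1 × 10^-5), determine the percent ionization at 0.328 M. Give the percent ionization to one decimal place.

0.8%

HN3 ⇌ N3- + H+; let x = [H+] at equilibrium.
x ≈ √(Ka·C₀) = √(2.1 × 10^-5 × 0.328) = 2.62 × 10^-3 M
Fraction ionized = 2.62 × 10^-3 / 0.328 = 0.0080 → 0.8%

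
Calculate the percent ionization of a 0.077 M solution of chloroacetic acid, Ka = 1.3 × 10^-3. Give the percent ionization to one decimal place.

ClCH2COOH ⇌ ClCH2COO- + H+; let x = [H+] at equilibrium.
Ka = x²/(C₀ − x); solving the quadratic gives x = 9.38 × 10^-3 M.
% ionization = x/C₀ × 100% = 9.38 × 10^-3/0.077 × 100% = 12.2%

12.2%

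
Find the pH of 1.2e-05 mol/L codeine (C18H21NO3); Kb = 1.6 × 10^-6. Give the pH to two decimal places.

C18H21NO3 + H2O ⇌ C18H22NO3+ + OH-
From the ICE table, Kb = [OH-]²/(1.2e-05 − [OH-]) = 1.6 × 10^-6.
The 5% rule fails; solving [OH-]² + Kb·[OH-] − Kb·C₀ = 0 exactly:
[OH-] = (−Kb + √(Kb² + 4·Kb·C₀))/2 = 3.65 × 10^-6 M
pOH = −log(3.65 × 10^-6) = 5.44; pH = 14.00 − 5.44 = 8.56

pH = 8.56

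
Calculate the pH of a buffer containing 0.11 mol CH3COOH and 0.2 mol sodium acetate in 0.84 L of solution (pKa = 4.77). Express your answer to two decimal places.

pH = 5.03

Using pH = pKa + log([base]/[acid]) with [base]/[acid] = 0.2/0.11:
pH = 4.77 + (+0.260) = 5.03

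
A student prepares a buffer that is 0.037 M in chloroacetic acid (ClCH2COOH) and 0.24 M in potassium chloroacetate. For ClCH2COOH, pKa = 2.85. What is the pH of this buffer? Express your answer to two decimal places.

Using pH = pKa + log([base]/[acid]) with [base]/[acid] = 0.24/0.037:
pH = 2.85 + (+0.812) = 3.66

pH = 3.66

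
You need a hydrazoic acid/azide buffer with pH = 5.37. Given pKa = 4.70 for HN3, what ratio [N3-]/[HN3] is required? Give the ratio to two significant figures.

ratio = 4.7

pH = pKa + log(r) ⇒ log(r) = 5.37 − 4.70 = +0.67
r = [N3-]/[HN3] = 10^(+0.67) = 4.68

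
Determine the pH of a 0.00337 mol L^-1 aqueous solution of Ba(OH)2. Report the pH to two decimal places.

Ba(OH)2 is a strong base (each formula unit releases 2 OH-); [OH-] = 0.00674 M.
pOH = -log(0.00674) = 2.17
pH = 14.00 - 2.17 = 11.83

pH = 11.83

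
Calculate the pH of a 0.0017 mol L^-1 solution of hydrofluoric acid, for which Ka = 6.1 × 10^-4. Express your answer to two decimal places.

pH = 3.12

HF ⇌ F- + H+
Let x = [H+] at equilibrium. Ka = x²/(0.0017 − x).
Here C₀/Ka ≈ 2.79, so the small-x approximation fails. Use the quadratic:
x = [−0.00061 + √(0.00061² + 4.15e-06)]/2 = 7.58 × 10^-4 M
pH = −log[H+] = −log(7.58 × 10^-4) = 3.12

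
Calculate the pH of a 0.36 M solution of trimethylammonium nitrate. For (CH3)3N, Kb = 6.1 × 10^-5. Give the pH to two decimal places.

pH = 5.11

(CH3)3NH+ is the conjugate acid of the weak base (CH3)3N.
Ka = Kw/Kb = 1.0×10^-14 / 6.1 × 10^-5 = 1.64 × 10^-10
Ka = x²/(0.36 − x) = 1.64 × 10^-10
Since Ka ≪ C₀, x ≈ √(Ka·C₀) = 7.68 × 10^-6 M.
pH = −log(7.68 × 10^-6) = 5.11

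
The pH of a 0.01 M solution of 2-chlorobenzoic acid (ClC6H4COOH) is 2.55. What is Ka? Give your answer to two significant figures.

[H+] = 10^(-2.55) = 2.82 × 10^-3 M
At equilibrium [HA] = 0.01 − 2.82 × 10^-3 = 7.18 × 10^-3 M
Ka = [H+][A-]/[HA] = (2.82 × 10^-3)² / 7.18 × 10^-3 = 1.1 × 10^-3

Ka = 1.1 × 10^-3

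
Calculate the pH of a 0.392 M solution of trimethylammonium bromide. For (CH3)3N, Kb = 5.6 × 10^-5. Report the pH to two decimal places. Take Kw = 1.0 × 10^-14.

pH = 5.08

(CH3)3NH+ is the conjugate acid of the weak base (CH3)3N.
Ka = Kw/Kb = 1.0×10^-14 / 5.6 × 10^-5 = 1.79 × 10^-10
Ka = [H+]²/(0.392 − [H+]) = 1.79 × 10^-10
Since Ka ≪ C₀, [H+] ≈ √(Ka·C₀) = 8.38 × 10^-6 M.
pH = −log[H+] = −log(8.38 × 10^-6) = 5.08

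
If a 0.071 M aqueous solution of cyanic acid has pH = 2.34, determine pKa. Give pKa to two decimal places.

pKa = 3.50

[H+] = 10^(-2.34) = 4.57 × 10^-3 M
At equilibrium [HA] = 0.071 − 4.57 × 10^-3 = 6.64 × 10^-2 M
Ka = [H+][A-]/[HA] = (4.57 × 10^-3)² / 6.64 × 10^-2 = 3.15 × 10^-4
pKa = -log(3.15 × 10^-4) = 3.50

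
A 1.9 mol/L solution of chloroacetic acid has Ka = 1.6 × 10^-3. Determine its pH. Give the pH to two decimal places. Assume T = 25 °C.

pH = 1.26

ClCH2COOH ⇌ ClCH2COO- + H+
Ka = [H+]²/(1.9 − [H+]) = 1.6 × 10^-3
Assume [H+] ≪ 1.9: [H+] ≈ √(1.6 × 10^-3 × 1.9) = 5.51 × 10^-2 M
pH = −log[H+] = −log(5.51 × 10^-2) = 1.26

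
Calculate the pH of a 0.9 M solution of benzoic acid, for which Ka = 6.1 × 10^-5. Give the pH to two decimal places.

C6H5COOH ⇌ C6H5COO- + H+
From the ICE table, Ka = [H+]²/(0.9 − [H+]) = 6.1 × 10^-5.
Since Ka ≪ C₀, [H+] ≈ √(Ka·C₀) = 7.41 × 10^-3 M.
([H+]/C₀ = 0.82% < 5%, so the approximation holds.)
pH = −log[H+] = −log(7.41 × 10^-3) = 2.13

pH = 2.13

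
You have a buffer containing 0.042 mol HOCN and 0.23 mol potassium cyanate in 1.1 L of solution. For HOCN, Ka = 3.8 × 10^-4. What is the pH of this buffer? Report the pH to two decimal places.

pKa = −log(3.8 × 10^-4) = 3.420
Henderson–Hasselbalch: pH = pKa + log([OCN-]/[HOCN]) = 3.420 + log(0.23/0.042)
pH = 3.420 + (+0.738) = 4.16

pH = 4.16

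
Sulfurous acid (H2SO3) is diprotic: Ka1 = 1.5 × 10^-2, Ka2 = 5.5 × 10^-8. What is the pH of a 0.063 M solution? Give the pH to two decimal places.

Ka1 ≫ Ka2, so treat the first dissociation as the only significant source of H+.
Ka1 = x²/(0.063 − x) = 1.5 × 10^-2
Solving the quadratic: x = (−Ka1 + √(Ka1² + 4·Ka1·C₀))/2 = 2.41 × 10^-2 M
pH = −log(2.41 × 10^-2) = 1.62

pH = 1.62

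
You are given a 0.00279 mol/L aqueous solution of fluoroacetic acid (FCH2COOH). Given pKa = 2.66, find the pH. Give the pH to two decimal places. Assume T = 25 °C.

FCH2COOH ⇌ FCH2COO- + H+
Ka = 10^(−2.66) = 2.19 × 10^-3
From the ICE table, Ka = x²/(0.00279 − x) = 2.19 × 10^-3.
Here C₀/Ka ≈ 1.27, so the small-x approximation fails. Use the quadratic:
x = [−0.00219 + √(0.00219² + 2.44e-05)]/2 = 1.61 × 10^-3 M
pH = −log(1.61 × 10^-3) = 2.79

pH = 2.79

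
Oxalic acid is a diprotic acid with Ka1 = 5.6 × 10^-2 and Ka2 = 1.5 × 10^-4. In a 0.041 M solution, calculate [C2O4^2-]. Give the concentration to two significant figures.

First ionization gives [H+] ≈ [HC2O4-] = 2.75 × 10^-2 M.
Second step: Ka2 = [H+][C2O4^2-]/[HC2O4-] ≈ [C2O4^2-] (since [H+] ≈ [HC2O4-]).
So [C2O4^2-] ≈ Ka2.

1.5 × 10^-4 M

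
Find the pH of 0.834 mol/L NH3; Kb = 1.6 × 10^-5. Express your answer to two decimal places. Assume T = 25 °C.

pH = 11.56

NH3 + H2O ⇌ NH4+ + OH-
From the ICE table, Kb = [OH-]²/(0.834 − [OH-]) = 1.6 × 10^-5.
Assume [OH-] ≪ 0.834: [OH-] ≈ √(1.6 × 10^-5 × 0.834) = 3.65 × 10^-3 M
pOH = −log(3.65 × 10^-3) = 2.44; pH = 14.00 − 2.44 = 11.56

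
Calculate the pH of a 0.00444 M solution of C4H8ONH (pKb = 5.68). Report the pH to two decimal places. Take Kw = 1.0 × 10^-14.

C4H8ONH + H2O ⇌ C4H8ONH2+ + OH-
Kb = 10^(−5.68) = 2.09 × 10^-6
Kb = x²/(0.00444 − x) = 2.09 × 10^-6
Neglecting x in the denominator: x = √(2.09 × 10^-6 × 0.00444) = 9.63 × 10^-5 M
pOH = 4.02, so pH = 14.00 − pOH = 9.98

pH = 9.98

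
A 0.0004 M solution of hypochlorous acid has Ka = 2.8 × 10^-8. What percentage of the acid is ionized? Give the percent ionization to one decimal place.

HOCl ⇌ OCl- + H+; let x = [H+] at equilibrium.
x ≈ √(Ka·C₀) = √(2.8 × 10^-8 × 0.0004) = 3.35 × 10^-6 M
% ionization = x/C₀ × 100% = 3.35 × 10^-6/0.0004 × 100% = 0.8%

0.8%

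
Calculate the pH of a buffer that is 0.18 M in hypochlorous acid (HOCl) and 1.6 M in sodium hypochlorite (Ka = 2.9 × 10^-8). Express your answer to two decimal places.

pKa = −log(2.9 × 10^-8) = 7.538
Henderson–Hasselbalch: pH = pKa + log([OCl-]/[HOCl]) = 7.538 + log(1.6/0.18)
pH = 7.538 + (+0.949) = 8.49

pH = 8.49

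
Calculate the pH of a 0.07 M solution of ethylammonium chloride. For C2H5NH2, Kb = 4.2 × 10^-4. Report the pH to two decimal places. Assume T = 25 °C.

C2H5NH3+ is the conjugate acid of the weak base C2H5NH2.
Ka = Kw/Kb = 1.0×10^-14 / 4.2 × 10^-4 = 2.38 × 10^-11
From the ICE table, Ka = x²/(0.07 − x) = 2.38 × 10^-11.
Assume x ≪ 0.07: x ≈ √(2.38 × 10^-11 × 0.07) = 1.29 × 10^-6 M
Check: 0.0018% ionized — well under 5%, approximation valid.
pH = −log(1.29 × 10^-6) = 5.89

pH = 5.89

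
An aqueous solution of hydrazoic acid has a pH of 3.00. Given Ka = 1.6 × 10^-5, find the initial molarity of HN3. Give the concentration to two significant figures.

C₀ = 6.4 × 10^-2 M

[H+] = 10^(-3.00) = 1.00 × 10^-3 M = x
Ka = x²/(C₀ − x) ⇒ C₀ = x + x²/Ka
C₀ = 1.00 × 10^-3 + (1.00 × 10^-3)²/(1.6 × 10^-5) = 6.35 × 10^-2 M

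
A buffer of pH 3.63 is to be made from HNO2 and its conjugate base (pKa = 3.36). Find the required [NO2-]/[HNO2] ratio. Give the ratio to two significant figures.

pH = pKa + log(r) ⇒ log(r) = 3.63 − 3.36 = +0.27
r = [NO2-]/[HNO2] = 10^(+0.27) = 1.86

ratio = 1.9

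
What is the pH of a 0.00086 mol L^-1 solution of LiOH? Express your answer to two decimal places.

LiOH is a strong base; [OH-] = 0.00086 M.
pOH = -log(0.00086) = 3.07
pH = 14.00 - 3.07 = 10.93

pH = 10.93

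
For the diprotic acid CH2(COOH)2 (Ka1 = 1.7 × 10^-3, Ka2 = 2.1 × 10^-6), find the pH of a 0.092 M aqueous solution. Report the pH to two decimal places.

Since Ka1 ≫ Ka2, the first ionization dominates [H+].
Ka1 = x²/(0.092 − x) = 1.7 × 10^-3
Solving the quadratic: x = (−Ka1 + √(Ka1² + 4·Ka1·C₀))/2 = 1.17 × 10^-2 M
pH = −log(1.17 × 10^-2) = 1.93

pH = 1.93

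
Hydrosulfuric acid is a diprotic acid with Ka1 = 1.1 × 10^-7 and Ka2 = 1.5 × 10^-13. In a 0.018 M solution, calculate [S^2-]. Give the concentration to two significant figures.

First ionization gives [H+] ≈ [HS-] = 4.45 × 10^-5 M.
Second step: Ka2 = [H+][S^2-]/[HS-] ≈ [S^2-] (since [H+] ≈ [HS-]).
So [S^2-] ≈ Ka2.

1.5 × 10^-13 M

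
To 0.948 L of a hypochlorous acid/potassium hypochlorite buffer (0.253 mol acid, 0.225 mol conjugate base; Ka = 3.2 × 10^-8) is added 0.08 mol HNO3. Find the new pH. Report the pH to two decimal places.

Added H+ converts OCl- to HOCl: HOCl → 0.333 mol, OCl- → 0.145 mol.
pKa = −log(3.2 × 10^-8) = 7.495
pH = pKa + log([A⁻]/[HA]) = 7.495 + log(0.145/0.333) = 7.495 -0.361

pH = 7.13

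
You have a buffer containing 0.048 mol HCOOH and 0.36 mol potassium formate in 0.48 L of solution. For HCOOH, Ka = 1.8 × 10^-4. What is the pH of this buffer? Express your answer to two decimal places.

pKa = −log(1.8 × 10^-4) = 3.745
Henderson–Hasselbalch: pH = pKa + log([HCOO-]/[HCOOH]) = 3.745 + log(0.36/0.048)
pH = 3.745 + (+0.875) = 4.62

pH = 4.62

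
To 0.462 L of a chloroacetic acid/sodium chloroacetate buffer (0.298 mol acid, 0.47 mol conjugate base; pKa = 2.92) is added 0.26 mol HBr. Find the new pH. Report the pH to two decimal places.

pH = 2.50

After neutralization: n(ClCH2COOH) = 0.558 mol, n(ClCH2COO-) = 0.21 mol.
pH = pKa + log([A⁻]/[HA]) = 2.92 + log(0.21/0.558) = 2.92 -0.424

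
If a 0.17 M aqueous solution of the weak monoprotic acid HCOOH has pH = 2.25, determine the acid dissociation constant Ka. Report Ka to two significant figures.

Ka = 1.9 × 10^-4

[H+] = 10^(-2.25) = 5.62 × 10^-3 M
At equilibrium [HA] = 0.17 − 5.62 × 10^-3 = 1.64 × 10^-1 M
Ka = [H+][A-]/[HA] = (5.62 × 10^-3)² / 1.64 × 10^-1 = 1.9 × 10^-4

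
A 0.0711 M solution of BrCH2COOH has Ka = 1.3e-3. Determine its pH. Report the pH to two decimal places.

BrCH2COOH ⇌ BrCH2COO- + H+
Let x = [H+] at equilibrium. Ka = x²/(0.0711 − x).
Here C₀/Ka ≈ 54.7, so the small-x approximation fails. Use the quadratic:
x = (−Ka + √(Ka² + 4·Ka·C₀))/2 = 8.99 × 10^-3 M
pH = −log[H+] = −log(8.99 × 10^-3) = 2.05

pH = 2.05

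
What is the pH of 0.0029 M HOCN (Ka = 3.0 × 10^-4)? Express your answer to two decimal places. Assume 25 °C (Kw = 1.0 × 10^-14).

HOCN ⇌ OCN- + H+
Ka = x²/(0.0029 − x) = 3.0 × 10^-4
Here C₀/Ka ≈ 9.67, so the small-x approximation fails. Use the quadratic:
x = (−Ka + √(Ka² + 4·Ka·C₀))/2 = 7.95 × 10^-4 M
pH = −log[H+] = −log(7.95 × 10^-4) = 3.10

pH = 3.10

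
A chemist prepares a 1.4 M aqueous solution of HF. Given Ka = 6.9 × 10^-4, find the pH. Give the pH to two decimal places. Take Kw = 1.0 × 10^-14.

HF ⇌ F- + H+
Let x = [H+] at equilibrium. Ka = x²/(1.4 − x).
Neglecting x in the denominator: x = √(6.9 × 10^-4 × 1.4) = 3.11 × 10^-2 M
(x/C₀ = 2.2% < 5%, so the approximation holds.)
pH = −log[H+] = −log(3.11 × 10^-2) = 1.51

pH = 1.51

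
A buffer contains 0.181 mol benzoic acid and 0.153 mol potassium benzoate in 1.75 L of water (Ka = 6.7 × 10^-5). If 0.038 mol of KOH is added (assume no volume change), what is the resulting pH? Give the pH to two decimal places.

pH = 4.30

After neutralization: n(C6H5COOH) = 0.143 mol, n(C6H5COO-) = 0.191 mol.
pKa = −log(6.7 × 10^-5) = 4.174
pH = pKa + log([A⁻]/[HA]) = 4.174 + log(0.191/0.143) = 4.174 +0.126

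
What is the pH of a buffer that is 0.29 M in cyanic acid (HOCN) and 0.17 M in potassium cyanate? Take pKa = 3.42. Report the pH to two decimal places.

Using pH = pKa + log([base]/[acid]) with [base]/[acid] = 0.17/0.29:
pH = 3.42 + (-0.232) = 3.19

pH = 3.19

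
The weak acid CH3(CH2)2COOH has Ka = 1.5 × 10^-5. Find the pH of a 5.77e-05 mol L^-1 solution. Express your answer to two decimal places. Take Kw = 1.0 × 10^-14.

pH = 4.64

CH3(CH2)2COOH ⇌ CH3(CH2)2COO- + H+
Let x = [H+] at equilibrium. Ka = x²/(5.77e-05 − x).
x is not negligible relative to C₀; solve x² + 1.5e-05·x − 8.66e-10 = 0.
x = [−1.5e-05 + √(1.5e-05² + 3.46e-09)]/2 = 2.29 × 10^-5 M
pH = −log(2.29 × 10^-5) = 4.64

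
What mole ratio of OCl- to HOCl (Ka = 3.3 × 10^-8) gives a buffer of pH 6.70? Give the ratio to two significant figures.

pKa = -log(3.3 × 10^-8) = 7.481
pH = pKa + log(r) ⇒ log(r) = 6.70 − 7.481 = -0.781
r = [OCl-]/[HOCl] = 10^(-0.781) = 0.166

ratio = 0.17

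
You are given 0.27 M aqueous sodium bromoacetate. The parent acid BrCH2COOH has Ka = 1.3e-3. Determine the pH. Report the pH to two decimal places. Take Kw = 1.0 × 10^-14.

pH = 8.16

BrCH2COO- is the conjugate base of the weak acid BrCH2COOH.
Kb = Kw/Ka = 1.0×10^-14 / 1.3 × 10^-3 = 7.69 × 10^-12
Kb = [OH-]²/(0.27 − [OH-]) = 7.69 × 10^-12
Assume [OH-] ≪ 0.27: [OH-] ≈ √(7.69 × 10^-12 × 0.27) = 1.44 × 10^-6 M
([OH-]/C₀ = 0.00053% < 5%, so the approximation holds.)
pOH = 5.84, so pH = 14.00 − pOH = 8.16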